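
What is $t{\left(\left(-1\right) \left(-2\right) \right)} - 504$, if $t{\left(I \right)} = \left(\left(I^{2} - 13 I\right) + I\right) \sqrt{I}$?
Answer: $-504 - 20 \sqrt{2} \approx -532.28$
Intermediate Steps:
$t{\left(I \right)} = \sqrt{I} \left(I^{2} - 12 I\right)$ ($t{\left(I \right)} = \left(I^{2} - 12 I\right) \sqrt{I} = \sqrt{I} \left(I^{2} - 12 I\right)$)
$t{\left(\left(-1\right) \left(-2\right) \right)} - 504 = \left(\left(-1\right) \left(-2\right)\right)^{\frac{3}{2}} \left(-12 - -2\right) - 504 = 2^{\frac{3}{2}} \left(-12 + 2\right) - 504 = 2 \sqrt{2} \left(-10\right) - 504 = - 20 \sqrt{2} - 504 = -504 - 20 \sqrt{2}$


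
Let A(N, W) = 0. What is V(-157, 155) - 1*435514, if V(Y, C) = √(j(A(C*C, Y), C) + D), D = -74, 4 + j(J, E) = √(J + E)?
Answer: -435514 + I*√(78 - √155) ≈ -4.3551e+5 + 8.0963*I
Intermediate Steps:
j(J, E) = -4 + √(E + J) (j(J, E) = -4 + √(J + E) = -4 + √(E + J))
V(Y, C) = √(-78 + √C) (V(Y, C) = √((-4 + √(C + 0)) - 74) = √((-4 + √C) - 74) = √(-78 + √C))
V(-157, 155) - 1*435514 = √(-78 + √155) - 1*435514 = √(-78 + √155) - 435514 = -435514 + √(-78 + √155)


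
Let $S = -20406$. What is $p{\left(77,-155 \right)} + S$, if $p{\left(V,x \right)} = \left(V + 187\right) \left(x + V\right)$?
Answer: $-40998$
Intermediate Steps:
$p{\left(V,x \right)} = \left(187 + V\right) \left(V + x\right)$
$p{\left(77,-155 \right)} + S = \left(77^{2} + 187 \cdot 77 + 187 \left(-155\right) + 77 \left(-155\right)\right) - 20406 = \left(5929 + 14399 - 28985 - 11935\right) - 20406 = -20592 - 20406 = -40998$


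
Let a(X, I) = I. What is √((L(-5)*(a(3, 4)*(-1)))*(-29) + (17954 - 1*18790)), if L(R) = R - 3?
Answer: 42*I ≈ 42.0*I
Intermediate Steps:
L(R) = -3 + R
√((L(-5)*(a(3, 4)*(-1)))*(-29) + (17954 - 1*18790)) = √(((-3 - 5)*(4*(-1)))*(-29) + (17954 - 1*18790)) = √(-8*(-4)*(-29) + (17954 - 18790)) = √(32*(-29) - 836) = √(-928 - 836) = √(-1764) = 42*I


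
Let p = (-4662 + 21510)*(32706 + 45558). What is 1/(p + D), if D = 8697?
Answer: 1/1318600569 ≈ 7.5838e-10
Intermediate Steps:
p = 1318591872 (p = 16848*78264 = 1318591872)
1/(p + D) = 1/(1318591872 + 8697) = 1/1318600569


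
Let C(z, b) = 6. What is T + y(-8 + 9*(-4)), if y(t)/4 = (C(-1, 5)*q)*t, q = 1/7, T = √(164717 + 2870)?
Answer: -1056/7 + √167587 ≈ 258.52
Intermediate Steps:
T = √167587 ≈ 409.37
q = ⅐ ≈ 0.14286
y(t) = 24*t/7 (y(t) = 4*((6*(⅐))*t) = 4*(6*t/7) = 24*t/7)
T + y(-8 + 9*(-4)) = √167587 + 24*(-8 + 9*(-4))/7 = √167587 + 24*(-8 - 36)/7 = √167587 + (24/7)*(-44) = √167587 - 1056/7 = -1056/7 + √167587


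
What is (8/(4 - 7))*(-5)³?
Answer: 1000/3 ≈ 333.33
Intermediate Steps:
(8/(4 - 7))*(-5)³ = (8/(-3))*(-125) = -⅓*8*(-125) = -8/3*(-125) = 1000/3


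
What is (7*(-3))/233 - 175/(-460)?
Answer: 6223/21436 ≈ 0.29031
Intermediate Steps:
(7*(-3))/233 - 175/(-460) = -21*1/233 - 175*(-1/460) = -21/233 + 35/92 = 6223/21436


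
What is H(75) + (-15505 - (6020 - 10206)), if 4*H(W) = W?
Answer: -45201/4 ≈ -11300.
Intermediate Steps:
H(W) = W/4
H(75) + (-15505 - (6020 - 10206)) = (¼)*75 + (-15505 - (6020 - 10206)) = 75/4 + (-15505 - 1*(-4186)) = 75/4 + (-15505 + 4186) = 75/4 - 11319 = -45201/4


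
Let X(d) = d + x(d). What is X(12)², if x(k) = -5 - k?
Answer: 25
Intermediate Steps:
X(d) = -5 (X(d) = d + (-5 - d) = -5)
X(12)² = (-5)² = 25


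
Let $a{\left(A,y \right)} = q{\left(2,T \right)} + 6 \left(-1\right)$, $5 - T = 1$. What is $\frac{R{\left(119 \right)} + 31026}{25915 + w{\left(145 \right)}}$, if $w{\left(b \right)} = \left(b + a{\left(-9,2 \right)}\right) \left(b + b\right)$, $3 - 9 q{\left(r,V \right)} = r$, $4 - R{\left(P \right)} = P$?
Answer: $\frac{278199}{596315} \approx 0.46653$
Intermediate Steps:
$T = 4$ ($T = 5 - 1 = 4$)
$R{\left(P \right)} = 4 - P$
$q{\left(r,V \right)} = \frac{1}{3} - \frac{r}{9}$
$a{\left(A,y \right)} = - \frac{53}{9}$ ($a{\left(A,y \right)} = \left(\frac{1}{3} - \frac{2}{9}\right) + 6 \left(-1\right) = \left(\frac{1}{3} - \frac{2}{9}\right) - 6 = \frac{1}{9} - 6 = - \frac{53}{9}$)
$w{\left(b \right)} = 2 b \left(- \frac{53}{9} + b\right)$ ($w{\left(b \right)} = \left(b - \frac{53}{9}\right) \left(b + b\right) = \left(- \frac{53}{9} + b\right) 2 b = 2 b \left(- \frac{53}{9} + b\right)$)
$\frac{R{\left(119 \right)} + 31026}{25915 + w{\left(145 \right)}} = \frac{\left(4 - 119\right) + 31026}{25915 + \frac{2}{9} \cdot 145 \left(-53 + 9 \cdot 145\right)} = \frac{\left(4 - 119\right) + 31026}{25915 + \frac{2}{9} \cdot 145 \left(-53 + 1305\right)} = \frac{-115 + 31026}{25915 + \frac{2}{9} \cdot 145 \cdot 1252} = \frac{30911}{25915 + \frac{363080}{9}} = \frac{30911}{\frac{596315}{9}} = 30911 \cdot \frac{9}{596315} = \frac{278199}{596315}$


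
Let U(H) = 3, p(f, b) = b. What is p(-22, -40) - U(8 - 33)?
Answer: -43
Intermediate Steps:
p(-22, -40) - U(8 - 33) = -40 - 1*3 = -40 - 3 = -43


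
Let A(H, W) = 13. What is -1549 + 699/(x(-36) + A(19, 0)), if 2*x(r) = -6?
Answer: -14791/10 ≈ -1479.1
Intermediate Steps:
x(r) = -3 (x(r) = (½)*(-6) = -3)
-1549 + 699/(x(-36) + A(19, 0)) = -1549 + 699/(-3 + 13) = -1549 + 699/10 = -14791/10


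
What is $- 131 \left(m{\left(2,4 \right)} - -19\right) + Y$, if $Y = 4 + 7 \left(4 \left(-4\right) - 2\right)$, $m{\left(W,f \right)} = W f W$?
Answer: $-4707$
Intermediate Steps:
$m{\left(W,f \right)} = f W^{2}$
$Y = -122$ ($Y = 4 + 7 \left(-16 - 2\right) = 4 + 7 \left(-18\right) = 4 - 126 = -122$)
$- 131 \left(m{\left(2,4 \right)} - -19\right) + Y = - 131 \left(4 \cdot 2^{2} - -19\right) - 122 = - 131 \left(4 \cdot 4 + 19\right) - 122 = - 131 \left(16 + 19\right) - 122 = \left(-131\right) 35 - 122 = -4585 - 122 = -4707$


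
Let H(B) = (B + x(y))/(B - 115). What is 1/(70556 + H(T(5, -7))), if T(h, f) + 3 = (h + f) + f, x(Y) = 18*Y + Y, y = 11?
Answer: 127/8960415 ≈ 1.4173e-5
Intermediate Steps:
x(Y) = 19*Y
T(h, f) = -3 + h + 2*f (T(h, f) = -3 + ((h + f) + f) = -3 + ((f + h) + f) = -3 + (h + 2*f) = -3 + h + 2*f)
H(B) = (209 + B)/(-115 + B) (H(B) = (B + 19*11)/(B - 115) = (B + 209)/(-115 + B) = (209 + B)/(-115 + B))
1/(70556 + H(T(5, -7))) = 1/(70556 + (209 + (-3 + 5 + 2*(-7)))/(-115 + (-3 + 5 + 2*(-7)))) = 1/(70556 + (209 + (-3 + 5 - 14))/(-115 + (-3 + 5 - 14))) = 1/(70556 + (209 - 12)/(-115 - 12)) = 1/(70556 + 197/(-127)) = 1/(70556 - 1/127*197) = 1/(70556 - 197/127) = 1/(8960415/127) = 127/8960415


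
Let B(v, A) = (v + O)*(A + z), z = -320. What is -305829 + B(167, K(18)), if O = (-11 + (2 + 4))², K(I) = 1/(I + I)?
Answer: -1101791/3 ≈ -3.6726e+5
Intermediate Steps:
K(I) = 1/(2*I)
O = 25 (O = (-11 + 6)² = (-5)² = 25)
B(v, A) = (-320 + A)*(25 + v) (B(v, A) = (v + 25)*(A - 320) = (25 + v)*(-320 + A) = (-320 + A)*(25 + v))
-305829 + B(167, K(18)) = -305829 + (-8000 - 320*167 + 25*((½)/18) + ((½)/18)*167) = -305829 + (-8000 - 53440 + 25*((½)*(1/18)) + ((½)*(1/18))*167) = -305829 + (-8000 - 53440 + 25*(1/36) + (1/36)*167) = -305829 + (-8000 - 53440 + 25/36 + 167/36) = -305829 - 184304/3 = -1101791/3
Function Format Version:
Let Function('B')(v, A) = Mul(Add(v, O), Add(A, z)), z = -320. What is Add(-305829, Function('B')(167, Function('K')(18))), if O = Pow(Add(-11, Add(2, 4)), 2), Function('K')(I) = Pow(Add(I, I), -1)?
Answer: Rational(-1101791, 3) ≈ -3.6726e+5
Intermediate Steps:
Function('K')(I) = Mul(Rational(1, 2), Pow(I, -1)) (Function('K')(I) = Pow(Mul(2, I), -1) = Mul(Rational(1, 2), Pow(I, -1)))
O = 25 (O = Pow(Add(-11, 6), 2) = Pow(-5, 2) = 25)
Function('B')(v, A) = Mul(Add(-320, A), Add(25, v)) (Function('B')(v, A) = Mul(Add(v, 25), Add(A, -320)) = Mul(Add(25, v), Add(-320, A)) = Mul(Add(-320, A), Add(25, v)))
Add(-305829, Function('B')(167, Function('K')(18))) = Add(-305829, Add(-8000, Mul(-320, 167), Mul(25, Mul(Rational(1, 2), Pow(18, -1))), Mul(Mul(Rational(1, 2), Pow(18, -1)), 167))) = Add(-305829, Add(-8000, -53440, Mul(25, Mul(Rational(1, 2), Rational(1, 18))), Mul(Mul(Rational(1, 2), Rational(1, 18)), 167))) = Add(-305829, Add(-8000, -53440, Mul(25, Rational(1, 36)), Mul(Rational(1, 36), 167))) = Add(-305829, Add(-8000, -53440, Rational(25, 36), Rational(167, 36))) = Add(-305829, Rational(-184304, 3)) = Rational(-1101791, 3)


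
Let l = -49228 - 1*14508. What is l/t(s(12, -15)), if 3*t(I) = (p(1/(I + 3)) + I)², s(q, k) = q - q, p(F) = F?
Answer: -1720872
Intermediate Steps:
s(q, k) = 0
t(I) = (I + 1/(3 + I))²/3 (t(I) = (1/(I + 3) + I)²/3 = (1/(3 + I) + I)²/3 = (I + 1/(3 + I))²/3)
l = -63736 (l = -49228 - 14508 = -63736)
l/t(s(12, -15)) = -63736*3*(3 + 0)²/(1 + 0*(3 + 0))² = -63736*27/(1 + 0*3)² = -63736*27/(1 + 0)² = -63736/((⅓)*1²*(⅑)) = -63736/((⅓)*1*(⅑)) = -63736/1/27 = -63736*27 = -1720872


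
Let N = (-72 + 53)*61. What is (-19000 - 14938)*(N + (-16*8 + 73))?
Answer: 41200732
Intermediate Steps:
N = -1159 (N = -19*61 = -1159)
(-19000 - 14938)*(N + (-16*8 + 73)) = (-19000 - 14938)*(-1159 + (-16*8 + 73)) = -33938*(-1159 + (-128 + 73)) = -33938*(-1159 - 55) = -33938*(-1214) = 41200732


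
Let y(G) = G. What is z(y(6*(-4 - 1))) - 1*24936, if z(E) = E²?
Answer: -24036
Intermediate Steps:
z(y(6*(-4 - 1))) - 1*24936 = (6*(-4 - 1))² - 1*24936 = (6*(-5))² - 24936 = (-30)² - 24936 = 900 - 24936 = -24036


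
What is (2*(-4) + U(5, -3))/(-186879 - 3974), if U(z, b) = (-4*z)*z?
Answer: 108/190853 ≈ 0.00056588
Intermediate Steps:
U(z, b) = -4*z²
(2*(-4) + U(5, -3))/(-186879 - 3974) = (2*(-4) - 4*5²)/(-186879 - 3974) = (-8 - 4*25)/(-190853) = -(-8 - 100)/190853 = -1/190853*(-108) = 108/190853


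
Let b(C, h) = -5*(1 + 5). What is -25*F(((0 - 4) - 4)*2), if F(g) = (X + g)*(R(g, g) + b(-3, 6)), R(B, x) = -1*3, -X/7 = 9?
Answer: -65175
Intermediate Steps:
X = -63 (X = -7*9 = -63)
b(C, h) = -30 (b(C, h) = -5*6 = -30)
R(B, x) = -3
F(g) = 2079 - 33*g (F(g) = (-63 + g)*(-3 - 30) = (-63 + g)*(-33) = 2079 - 33*g)
-25*F(((0 - 4) - 4)*2) = -25*(2079 - 33*((0 - 4) - 4)*2) = -25*(2079 - 33*(-4 - 4)*2) = -25*(2079 - (-264)*2) = -25*(2079 - 33*(-16)) = -25*(2079 + 528) = -25*2607 = -65175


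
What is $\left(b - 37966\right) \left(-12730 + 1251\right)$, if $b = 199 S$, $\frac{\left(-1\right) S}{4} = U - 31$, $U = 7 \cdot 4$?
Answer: $408399862$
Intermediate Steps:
$U = 28$
$S = 12$ ($S = - 4 \left(28 - 31\right) = \left(-4\right) \left(-3\right) = 12$)
$b = 2388$ ($b = 199 \cdot 12 = 2388$)
$\left(b - 37966\right) \left(-12730 + 1251\right) = \left(2388 - 37966\right) \left(-12730 + 1251\right) = \left(-35578\right) \left(-11479\right) = 408399862$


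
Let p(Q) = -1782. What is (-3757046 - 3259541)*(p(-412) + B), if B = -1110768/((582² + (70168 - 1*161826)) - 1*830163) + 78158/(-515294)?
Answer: 1876601280926182746035/150233192759 ≈ 1.2491e+10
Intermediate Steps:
B = 263399195233/150233192759 (B = -1110768/((338724 + (70168 - 161826)) - 830163) + 78158*(-1/515294) = -1110768/((338724 - 91658) - 830163) - 39079/257647 = -1110768/(247066 - 830163) - 39079/257647 = -1110768/(-583097) - 39079/257647 = -1110768*(-1/583097) - 39079/257647 = 1110768/583097 - 39079/257647 = 263399195233/150233192759 ≈ 1.7533)
(-3757046 - 3259541)*(p(-412) + B) = (-3757046 - 3259541)*(-1782 + 263399195233/150233192759) = -7016587*(-267452150301305/150233192759) = 1876601280926182746035/150233192759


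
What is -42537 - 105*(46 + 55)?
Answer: -53142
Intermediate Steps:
-42537 - 105*(46 + 55) = -42537 - 105*101 = -42537 - 1*10605 = -42537 - 10605 = -53142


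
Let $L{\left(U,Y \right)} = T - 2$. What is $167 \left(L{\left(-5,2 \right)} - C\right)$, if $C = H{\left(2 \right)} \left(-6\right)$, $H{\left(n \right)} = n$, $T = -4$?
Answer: $1002$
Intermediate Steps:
$L{\left(U,Y \right)} = -6$ ($L{\left(U,Y \right)} = -4 - 2 = -6$)
$C = -12$ ($C = 2 \left(-6\right) = -12$)
$167 \left(L{\left(-5,2 \right)} - C\right) = 167 \left(-6 - -12\right) = 167 \left(-6 + 12\right) = 167 \cdot 6 = 1002$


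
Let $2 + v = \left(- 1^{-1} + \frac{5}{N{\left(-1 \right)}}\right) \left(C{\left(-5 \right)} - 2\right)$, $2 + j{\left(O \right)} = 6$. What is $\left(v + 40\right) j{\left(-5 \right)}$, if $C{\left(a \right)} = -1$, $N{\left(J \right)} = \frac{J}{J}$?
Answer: $104$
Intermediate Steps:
$j{\left(O \right)} = 4$ ($j{\left(O \right)} = -2 + 6 = 4$)
$N{\left(J \right)} = 1$
$v = -14$ ($v = -2 + \left(- 1^{-1} + \frac{5}{1}\right) \left(-1 - 2\right) = -2 + \left(\left(-1\right) 1 + 5 \cdot 1\right) \left(-3\right) = -2 + \left(-1 + 5\right) \left(-3\right) = -2 + 4 \left(-3\right) = -2 - 12 = -14$)
$\left(v + 40\right) j{\left(-5 \right)} = \left(-14 + 40\right) 4 = 26 \cdot 4 = 104$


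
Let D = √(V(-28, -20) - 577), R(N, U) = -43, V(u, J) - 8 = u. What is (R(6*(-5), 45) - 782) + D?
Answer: -825 + I*√597 ≈ -825.0 + 24.434*I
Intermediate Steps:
V(u, J) = 8 + u
D = I*√597 (D = √((8 - 28) - 577) = √(-20 - 577) = √(-597) = I*√597 ≈ 24.434*I)
(R(6*(-5), 45) - 782) + D = (-43 - 782) + I*√597 = -825 + I*√597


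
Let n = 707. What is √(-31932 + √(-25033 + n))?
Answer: √(-31932 + I*√24326) ≈ 0.4364 + 178.7*I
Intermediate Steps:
√(-31932 + √(-25033 + n)) = √(-31932 + √(-25033 + 707)) = √(-31932 + √(-24326)) = √(-31932 + I*√24326)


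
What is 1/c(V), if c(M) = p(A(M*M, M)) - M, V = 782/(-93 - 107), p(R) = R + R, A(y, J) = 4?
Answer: 100/1191 ≈ 0.083963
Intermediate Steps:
p(R) = 2*R
V = -391/100 (V = 782/(-200) = 782*(-1/200) = -391/100 ≈ -3.9100)
c(M) = 8 - M (c(M) = 2*4 - M = 8 - M)
1/c(V) = 1/(8 - 1*(-391/100)) = 1/(8 + 391/100) = 1/(1191/100) = 100/1191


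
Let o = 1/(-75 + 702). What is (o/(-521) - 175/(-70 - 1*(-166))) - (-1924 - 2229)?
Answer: 14464560675/3484448 ≈ 4151.2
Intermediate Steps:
o = 1/627 ≈ 0.0015949
(o/(-521) - 175/(-70 - 1*(-166))) - (-1924 - 2229) = ((1/627)/(-521) - 175/(-70 - 1*(-166))) - (-1924 - 2229) = ((1/627)*(-1/521) - 175/(-70 + 166)) - 1*(-4153) = (-1/326667 - 175/96) + 4153 = -6351869/3484448 + 4153 = 14464560675/3484448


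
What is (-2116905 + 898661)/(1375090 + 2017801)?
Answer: -1218244/3392891 ≈ -0.35906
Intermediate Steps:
(-2116905 + 898661)/(1375090 + 2017801) = -1218244/3392891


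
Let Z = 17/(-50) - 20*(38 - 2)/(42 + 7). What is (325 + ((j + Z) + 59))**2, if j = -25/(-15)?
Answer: 7420998670801/54022500 ≈ 1.3737e+5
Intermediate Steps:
j = 5/3 (j = -25*(-1/15) = 5/3 ≈ 1.6667)
Z = -36833/2450 (Z = 17*(-1/50) - 20/(49/36) = -17/50 - 20/(49*(1/36)) = -17/50 - 20/49/36 = -17/50 - 20*36/49 = -17/50 - 720/49 = -36833/2450 ≈ -15.034)
(325 + ((j + Z) + 59))**2 = (325 + ((5/3 - 36833/2450) + 59))**2 = (325 + (-98249/7350 + 59))**2 = (325 + 335401/7350)**2 = (2724151/7350)**2 = 7420998670801/54022500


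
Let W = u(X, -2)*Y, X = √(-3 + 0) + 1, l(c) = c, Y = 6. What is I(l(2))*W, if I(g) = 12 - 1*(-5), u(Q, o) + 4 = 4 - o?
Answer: 204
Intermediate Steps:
X = 1 + I*√3 (X = √(-3) + 1 = I*√3 + 1 = 1 + I*√3 ≈ 1.0 + 1.732*I)
u(Q, o) = -o (u(Q, o) = -4 + (4 - o) = -o)
I(g) = 17 (I(g) = 12 + 5 = 17)
W = 12 (W = -1*(-2)*6 = 2*6 = 12)
I(l(2))*W = 17*12 = 204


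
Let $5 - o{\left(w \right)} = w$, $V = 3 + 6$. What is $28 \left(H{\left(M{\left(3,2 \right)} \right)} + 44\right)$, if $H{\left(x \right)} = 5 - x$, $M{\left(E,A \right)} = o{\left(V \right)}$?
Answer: $1484$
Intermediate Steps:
$V = 9$
$o{\left(w \right)} = 5 - w$
$M{\left(E,A \right)} = -4$ ($M{\left(E,A \right)} = 5 - 9 = -4$)
$28 \left(H{\left(M{\left(3,2 \right)} \right)} + 44\right) = 28 \left(\left(5 - -4\right) + 44\right) = 28 \left(\left(5 + 4\right) + 44\right) = 28 \left(9 + 44\right) = 28 \cdot 53 = 1484$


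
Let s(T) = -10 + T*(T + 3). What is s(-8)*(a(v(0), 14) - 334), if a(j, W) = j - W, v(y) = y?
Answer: -10440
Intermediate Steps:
s(T) = -10 + T*(3 + T)
s(-8)*(a(v(0), 14) - 334) = (-10 + (-8)² + 3*(-8))*((0 - 1*14) - 334) = (-10 + 64 - 24)*((0 - 14) - 334) = 30*(-14 - 334) = 30*(-348) = -10440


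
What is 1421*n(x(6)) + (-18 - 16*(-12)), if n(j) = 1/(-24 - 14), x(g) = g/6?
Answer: 5191/38 ≈ 136.61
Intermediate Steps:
x(g) = g/6 (x(g) = g*(⅙) = g/6)
n(j) = -1/38 (n(j) = 1/(-38) = -1/38)
1421*n(x(6)) + (-18 - 16*(-12)) = 1421*(-1/38) + (-18 - 16*(-12)) = -1421/38 + (-18 + 192) = -1421/38 + 174 = 5191/38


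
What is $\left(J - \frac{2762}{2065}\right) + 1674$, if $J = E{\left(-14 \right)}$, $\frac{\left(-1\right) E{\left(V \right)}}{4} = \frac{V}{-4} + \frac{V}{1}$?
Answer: $\frac{3540778}{2065} \approx 1714.7$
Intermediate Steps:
$E{\left(V \right)} = - 3 V$ ($E{\left(V \right)} = - 4 \left(\frac{V}{-4} + \frac{V}{1}\right) = - 4 \left(V \left(- \frac{1}{4}\right) + V 1\right) = - 4 \left(- \frac{V}{4} + V\right) = - 4 \frac{3 V}{4} = - 3 V$)
$J = 42$ ($J = \left(-3\right) \left(-14\right) = 42$)
$\left(J - \frac{2762}{2065}\right) + 1674 = \left(42 - \frac{2762}{2065}\right) + 1674 = \frac{83968}{2065} + 1674 = \frac{3540778}{2065}$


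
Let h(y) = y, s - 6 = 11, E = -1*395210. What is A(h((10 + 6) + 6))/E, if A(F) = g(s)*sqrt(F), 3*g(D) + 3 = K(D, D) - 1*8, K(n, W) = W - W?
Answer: 11*sqrt(22)/1185630 ≈ 4.3517e-5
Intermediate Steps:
E = -395210
K(n, W) = 0
s = 17 (s = 6 + 11 = 17)
g(D) = -11/3 (g(D) = -1 + (0 - 1*8)/3 = -1 + (0 - 8)/3 = -1 + (1/3)*(-8) = -1 - 8/3 = -11/3)
A(F) = -11*sqrt(F)/3
A(h((10 + 6) + 6))/E = -11*sqrt((10 + 6) + 6)/3/(-395210) = -11*sqrt(16 + 6)/3*(-1/395210) = -11*sqrt(22)/3*(-1/395210) = 11*sqrt(22)/1185630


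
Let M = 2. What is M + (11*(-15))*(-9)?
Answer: 1487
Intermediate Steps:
M + (11*(-15))*(-9) = 2 + (11*(-15))*(-9) = 2 - 165*(-9) = 2 + 1485 = 1487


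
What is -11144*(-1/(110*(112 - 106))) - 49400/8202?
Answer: 816654/75185 ≈ 10.862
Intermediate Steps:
-11144*(-1/(110*(112 - 106))) - 49400/8202 = -11144/(6*(-110)) - 49400*1/8202 = -11144/(-660) - 24700/4101 = -11144*(-1/660) - 24700/4101 = 2786/165 - 24700/4101 = 816654/75185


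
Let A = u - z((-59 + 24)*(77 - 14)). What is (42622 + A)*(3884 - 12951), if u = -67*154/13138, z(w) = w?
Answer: -2669899684068/6569 ≈ -4.0644e+8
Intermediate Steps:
u = -5159/6569 (u = -10318*1/13138 = -5159/6569 ≈ -0.78536)
A = 14479486/6569 (A = -5159/6569 - (-59 + 24)*(77 - 14) = -5159/6569 - (-35)*63 = -5159/6569 - 1*(-2205) = -5159/6569 + 2205 = 14479486/6569 ≈ 2204.2)
(42622 + A)*(3884 - 12951) = (42622 + 14479486/6569)*(3884 - 12951) = (294463404/6569)*(-9067) = -2669899684068/6569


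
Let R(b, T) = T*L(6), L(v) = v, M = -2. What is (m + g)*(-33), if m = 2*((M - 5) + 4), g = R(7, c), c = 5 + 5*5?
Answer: -5742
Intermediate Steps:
c = 30 (c = 5 + 25 = 30)
R(b, T) = 6*T (R(b, T) = T*6 = 6*T)
g = 180 (g = 6*30 = 180)
m = -6 (m = 2*((-2 - 5) + 4) = 2*(-7 + 4) = 2*(-3) = -6)
(m + g)*(-33) = (-6 + 180)*(-33) = 174*(-33) = -5742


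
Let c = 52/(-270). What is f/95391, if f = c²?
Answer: 676/1738500975 ≈ 3.8884e-7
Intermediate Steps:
c = -26/135 (c = 52*(-1/270) = -26/135 ≈ -0.19259)
f = 676/18225 (f = (-26/135)² = 676/18225 ≈ 0.037092)
f/95391 = (676/18225)/95391 = (676/18225)*(1/95391) = 676/1738500975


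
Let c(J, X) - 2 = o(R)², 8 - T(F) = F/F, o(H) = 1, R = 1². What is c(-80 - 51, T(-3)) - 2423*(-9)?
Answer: 21810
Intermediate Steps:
R = 1
T(F) = 7 (T(F) = 8 - F/F = 8 - 1*1 = 8 - 1 = 7)
c(J, X) = 3 (c(J, X) = 2 + 1² = 2 + 1 = 3)
c(-80 - 51, T(-3)) - 2423*(-9) = 3 - 2423*(-9) = 3 + 21807 = 21810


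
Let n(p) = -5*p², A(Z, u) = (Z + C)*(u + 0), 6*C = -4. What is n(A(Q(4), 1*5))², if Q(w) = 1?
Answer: 15625/81 ≈ 192.90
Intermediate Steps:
C = -⅔ (C = (⅙)*(-4) = -⅔ ≈ -0.66667)
A(Z, u) = u*(-⅔ + Z) (A(Z, u) = (Z - ⅔)*(u + 0) = (-⅔ + Z)*u = u*(-⅔ + Z))
n(A(Q(4), 1*5))² = (-5*25*(-2 + 3*1)²/9)² = (-5*25*(-2 + 3)²/9)² = (-5*((⅓)*5*1)²)² = (-5*(5/3)²)² = (-5*25/9)² = (-125/9)² = 15625/81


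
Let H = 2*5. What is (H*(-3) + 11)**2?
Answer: 361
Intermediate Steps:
H = 10
(H*(-3) + 11)**2 = (10*(-3) + 11)**2 = (-30 + 11)**2 = (-19)**2 = 361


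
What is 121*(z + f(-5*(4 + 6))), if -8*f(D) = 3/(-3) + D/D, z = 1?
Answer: 121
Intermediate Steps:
f(D) = 0 (f(D) = -(3/(-3) + D/D)/8 = -(3*(-⅓) + 1)/8 = -(-1 + 1)/8 = -⅛*0 = 0)
121*(z + f(-5*(4 + 6))) = 121*(1 + 0) = 121*1 = 121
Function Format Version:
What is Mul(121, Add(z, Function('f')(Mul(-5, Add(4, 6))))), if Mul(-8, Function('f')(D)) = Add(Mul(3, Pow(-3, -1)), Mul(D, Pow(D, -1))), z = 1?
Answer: 121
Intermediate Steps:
Function('f')(D) = 0 (Function('f')(D) = Mul(Rational(-1, 8), Add(Mul(3, Pow(-3, -1)), Mul(D, Pow(D, -1)))) = Mul(Rational(-1, 8), Add(Mul(3, Rational(-1, 3)), 1)) = Mul(Rational(-1, 8), Add(-1, 1)) = Mul(Rational(-1, 8), 0) = 0)
Mul(121, Add(z, Function('f')(Mul(-5, Add(4, 6))))) = Mul(121, Add(1, 0)) = Mul(121, 1) = 121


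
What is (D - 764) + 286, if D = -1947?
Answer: -2425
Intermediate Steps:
(D - 764) + 286 = (-1947 - 764) + 286 = -2711 + 286 = -2425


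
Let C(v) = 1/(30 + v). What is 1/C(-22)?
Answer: 8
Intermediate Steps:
1/C(-22) = 1/(1/(30 - 22)) = 1/(1/8) = 8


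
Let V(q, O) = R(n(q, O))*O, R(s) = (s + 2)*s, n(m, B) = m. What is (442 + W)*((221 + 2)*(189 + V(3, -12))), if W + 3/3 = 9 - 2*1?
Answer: 899136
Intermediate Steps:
R(s) = s*(2 + s) (R(s) = (2 + s)*s = s*(2 + s))
V(q, O) = O*q*(2 + q) (V(q, O) = (q*(2 + q))*O = O*q*(2 + q))
W = 6 (W = -1 + (9 - 2*1) = -1 + (9 - 2) = -1 + 7 = 6)
(442 + W)*((221 + 2)*(189 + V(3, -12))) = (442 + 6)*((221 + 2)*(189 - 12*3*(2 + 3))) = 448*(223*(189 - 12*3*5)) = 448*(223*(189 - 180)) = 448*(223*9) = 448*2007 = 899136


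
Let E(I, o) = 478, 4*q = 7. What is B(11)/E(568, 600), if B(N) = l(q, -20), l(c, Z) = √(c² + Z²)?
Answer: √6449/1912 ≈ 0.042001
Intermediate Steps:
q = 7/4 (q = (¼)*7 = 7/4 ≈ 1.7500)
l(c, Z) = √(Z² + c²)
B(N) = √6449/4 (B(N) = √((-20)² + (7/4)²) = √(400 + 49/16) = √(6449/16) = √6449/4)
B(11)/E(568, 600) = (√6449/4)/478 = (√6449/4)*(1/478) = √6449/1912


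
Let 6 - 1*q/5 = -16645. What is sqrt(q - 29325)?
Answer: sqrt(53930) ≈ 232.23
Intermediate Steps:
q = 83255 (q = 30 - 5*(-16645) = 30 + 83225 = 83255)
sqrt(q - 29325) = sqrt(83255 - 29325) = sqrt(53930)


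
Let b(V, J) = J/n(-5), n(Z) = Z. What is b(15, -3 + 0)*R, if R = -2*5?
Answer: -6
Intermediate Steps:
b(V, J) = -J/5 (b(V, J) = J/(-5) = J*(-1/5) = -J/5)
R = -10
b(15, -3 + 0)*R = -(-3 + 0)/5*(-10) = -1/5*(-3)*(-10) = (3/5)*(-10) = -6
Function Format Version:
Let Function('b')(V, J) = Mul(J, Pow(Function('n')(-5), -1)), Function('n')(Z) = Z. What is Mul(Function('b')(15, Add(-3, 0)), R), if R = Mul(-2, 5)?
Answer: -6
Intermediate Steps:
Function('b')(V, J) = Mul(Rational(-1, 5), J) (Function('b')(V, J) = Mul(J, Pow(-5, -1)) = Mul(J, Rational(-1, 5)) = Mul(Rational(-1, 5), J))
R = -10
Mul(Function('b')(15, Add(-3, 0)), R) = Mul(Mul(Rational(-1, 5), Add(-3, 0)), -10) = Mul(Mul(Rational(-1, 5), -3), -10) = Mul(Rational(3, 5), -10) = -6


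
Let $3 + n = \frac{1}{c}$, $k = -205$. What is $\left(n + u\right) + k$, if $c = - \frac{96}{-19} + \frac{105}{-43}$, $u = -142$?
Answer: $- \frac{745733}{2133} \approx -349.62$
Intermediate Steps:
$c = \frac{2133}{817}$ ($c = \left(-96\right) \left(- \frac{1}{19}\right) + 105 \left(- \frac{1}{43}\right) = \frac{96}{19} - \frac{105}{43} = \frac{2133}{817} \approx 2.6108$)
$n = - \frac{5582}{2133}$ ($n = -3 + \frac{1}{\frac{2133}{817}} = -3 + \frac{817}{2133} = - \frac{5582}{2133} \approx -2.617$)
$\left(n + u\right) + k = \left(- \frac{5582}{2133} - 142\right) - 205 = - \frac{308468}{2133} - 205 = - \frac{745733}{2133}$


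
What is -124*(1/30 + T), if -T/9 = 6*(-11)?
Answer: -1104902/15 ≈ -73660.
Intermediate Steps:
T = 594 (T = -54*(-11) = -9*(-66) = 594)
-124*(1/30 + T) = -124*(1/30 + 594) = -124*17821/30 = -1104902/15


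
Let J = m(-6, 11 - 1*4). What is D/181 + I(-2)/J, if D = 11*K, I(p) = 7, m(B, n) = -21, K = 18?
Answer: 413/543 ≈ 0.76059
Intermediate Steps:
J = -21
D = 198 (D = 11*18 = 198)
D/181 + I(-2)/J = 198/181 + 7/(-21) = 198*(1/181) + 7*(-1/21) = 198/181 - ⅓ = 413/543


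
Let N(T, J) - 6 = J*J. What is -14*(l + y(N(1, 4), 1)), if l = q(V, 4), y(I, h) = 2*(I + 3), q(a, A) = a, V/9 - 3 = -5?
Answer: -448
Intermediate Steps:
V = -18 (V = 27 + 9*(-5) = 27 - 45 = -18)
N(T, J) = 6 + J**2 (N(T, J) = 6 + J*J = 6 + J**2)
y(I, h) = 6 + 2*I (y(I, h) = 2*(3 + I) = 6 + 2*I)
l = -18
-14*(l + y(N(1, 4), 1)) = -14*(-18 + (6 + 2*(6 + 4**2))) = -14*(-18 + (6 + 2*(6 + 16))) = -14*(-18 + (6 + 2*22)) = -14*(-18 + (6 + 44)) = -14*(-18 + 50) = -14*32 = -448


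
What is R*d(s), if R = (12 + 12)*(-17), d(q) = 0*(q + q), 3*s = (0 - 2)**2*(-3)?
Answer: 0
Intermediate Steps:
s = -4 (s = ((0 - 2)**2*(-3))/3 = ((-2)**2*(-3))/3 = (4*(-3))/3 = (1/3)*(-12) = -4)
d(q) = 0 (d(q) = 0*(2*q) = 0)
R = -408 (R = 24*(-17) = -408)
R*d(s) = -408*0 = 0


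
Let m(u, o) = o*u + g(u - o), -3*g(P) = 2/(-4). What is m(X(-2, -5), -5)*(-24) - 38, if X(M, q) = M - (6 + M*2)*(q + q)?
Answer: 2118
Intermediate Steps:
X(M, q) = M - 2*q*(6 + 2*M) (X(M, q) = M - (6 + 2*M)*2*q = M - 2*q*(6 + 2*M))
g(P) = ⅙ (g(P) = -2/(3*(-4)) = -2*(-1)/(3*4) = -⅓*(-½) = ⅙)
m(u, o) = ⅙ + o*u (m(u, o) = o*u + ⅙ = ⅙ + o*u)
m(X(-2, -5), -5)*(-24) - 38 = (⅙ - 5*(-2 - 12*(-5) - 4*(-2)*(-5)))*(-24) - 38 = (⅙ - 5*(-2 + 60 - 40))*(-24) - 38 = (⅙ - 5*18)*(-24) - 38 = (⅙ - 90)*(-24) - 38 = -539/6*(-24) - 38 = 2156 - 38 = 2118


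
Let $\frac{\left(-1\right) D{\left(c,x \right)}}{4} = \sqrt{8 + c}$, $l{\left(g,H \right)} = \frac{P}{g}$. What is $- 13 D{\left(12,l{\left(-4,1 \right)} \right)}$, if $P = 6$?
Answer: $104 \sqrt{5} \approx 232.55$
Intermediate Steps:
$l{\left(g,H \right)} = \frac{6}{g}$
$D{\left(c,x \right)} = - 4 \sqrt{8 + c}$
$- 13 D{\left(12,l{\left(-4,1 \right)} \right)} = - 13 \left(- 4 \sqrt{8 + 12}\right) = - 13 \left(- 4 \sqrt{20}\right) = - 13 \left(- 4 \cdot 2 \sqrt{5}\right) = - 13 \left(- 8 \sqrt{5}\right) = 104 \sqrt{5}$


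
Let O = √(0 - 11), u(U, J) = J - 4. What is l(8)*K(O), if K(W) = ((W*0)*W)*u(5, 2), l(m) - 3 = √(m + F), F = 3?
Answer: 0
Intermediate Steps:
l(m) = 3 + √(3 + m) (l(m) = 3 + √(m + 3) = 3 + √(3 + m))
u(U, J) = -4 + J
O = I*√11 (O = √(-11) = I*√11 ≈ 3.3166*I)
K(W) = 0 (K(W) = ((W*0)*W)*(-4 + 2) = (0*W)*(-2) = 0*(-2) = 0)
l(8)*K(O) = (3 + √(3 + 8))*0 = (3 + √11)*0 = 0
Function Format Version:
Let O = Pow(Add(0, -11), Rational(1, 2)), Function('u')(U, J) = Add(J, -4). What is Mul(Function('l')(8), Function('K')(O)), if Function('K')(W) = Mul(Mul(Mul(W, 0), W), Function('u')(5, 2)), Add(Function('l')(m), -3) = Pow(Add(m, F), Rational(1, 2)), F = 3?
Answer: 0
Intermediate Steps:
Function('l')(m) = Add(3, Pow(Add(3, m), Rational(1, 2))) (Function('l')(m) = Add(3, Pow(Add(m, 3), Rational(1, 2))) = Add(3, Pow(Add(3, m), Rational(1, 2))))
Function('u')(U, J) = Add(-4, J)
O = Mul(I, Pow(11, Rational(1, 2))) (O = Pow(-11, Rational(1, 2)) = Mul(I, Pow(11, Rational(1, 2))) ≈ Mul(3.3166, I))
Function('K')(W) = 0 (Function('K')(W) = Mul(Mul(Mul(W, 0), W), Add(-4, 2)) = Mul(Mul(0, W), -2) = Mul(0, -2) = 0)
Mul(Function('l')(8), Function('K')(O)) = Mul(Add(3, Pow(Add(3, 8), Rational(1, 2))), 0) = Mul(Add(3, Pow(11, Rational(1, 2))), 0) = 0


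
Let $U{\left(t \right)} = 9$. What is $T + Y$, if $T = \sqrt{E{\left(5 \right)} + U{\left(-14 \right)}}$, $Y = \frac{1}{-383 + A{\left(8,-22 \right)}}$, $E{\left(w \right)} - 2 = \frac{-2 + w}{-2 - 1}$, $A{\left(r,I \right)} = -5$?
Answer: $- \frac{1}{388} + \sqrt{10} \approx 3.1597$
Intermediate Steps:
$E{\left(w \right)} = \frac{8}{3} - \frac{w}{3}$ ($E{\left(w \right)} = 2 + \frac{-2 + w}{-2 - 1} = 2 + \frac{-2 + w}{-3} = 2 + \left(-2 + w\right) \left(- \frac{1}{3}\right) = 2 - \left(- \frac{2}{3} + \frac{w}{3}\right) = \frac{8}{3} - \frac{w}{3}$)
$Y = - \frac{1}{388}$ ($Y = \frac{1}{-383 - 5} = \frac{1}{-388} = - \frac{1}{388} \approx -0.0025773$)
$T = \sqrt{10}$ ($T = \sqrt{\left(\frac{8}{3} - \frac{5}{3}\right) + 9} = \sqrt{1 + 9} = \sqrt{10} \approx 3.1623$)
$T + Y = \sqrt{10} - \frac{1}{388} = - \frac{1}{388} + \sqrt{10}$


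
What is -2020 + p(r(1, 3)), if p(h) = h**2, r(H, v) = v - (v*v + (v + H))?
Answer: -1920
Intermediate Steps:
r(H, v) = -H - v**2 (r(H, v) = v - (v**2 + (H + v)) = v - (H + v + v**2) = v + (-H - v - v**2) = -H - v**2)
-2020 + p(r(1, 3)) = -2020 + (-1*1 - 1*3**2)**2 = -2020 + (-1 - 1*9)**2 = -2020 + (-1 - 9)**2 = -2020 + (-10)**2 = -2020 + 100 = -1920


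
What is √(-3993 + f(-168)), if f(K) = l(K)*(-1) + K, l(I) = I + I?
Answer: 15*I*√17 ≈ 61.847*I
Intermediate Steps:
l(I) = 2*I
f(K) = -K (f(K) = (2*K)*(-1) + K = -2*K + K = -K)
√(-3993 + f(-168)) = √(-3993 - 1*(-168)) = √(-3993 + 168) = √(-3825) = 15*I*√17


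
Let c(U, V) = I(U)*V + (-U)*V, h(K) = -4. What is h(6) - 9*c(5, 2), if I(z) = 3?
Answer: 32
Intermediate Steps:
c(U, V) = 3*V - U*V (c(U, V) = 3*V + (-U)*V = 3*V - U*V)
h(6) - 9*c(5, 2) = -4 - 18*(3 - 1*5) = -4 - 18*(3 - 5) = -4 - 18*(-2) = -4 - 9*(-4) = -4 + 36 = 32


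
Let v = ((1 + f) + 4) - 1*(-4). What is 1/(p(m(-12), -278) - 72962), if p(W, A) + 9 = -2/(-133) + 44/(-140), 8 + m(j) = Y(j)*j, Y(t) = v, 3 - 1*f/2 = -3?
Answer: -665/48525914 ≈ -1.3704e-5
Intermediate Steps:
f = 12 (f = 6 - 2*(-3) = 6 + 6 = 12)
v = 21 (v = ((1 + 12) + 4) - 1*(-4) = (13 + 4) + 4 = 17 + 4 = 21)
Y(t) = 21
m(j) = -8 + 21*j
p(W, A) = -6184/665 (p(W, A) = -9 + (-2/(-133) + 44/(-140)) = -9 + (-2*(-1/133) + 44*(-1/140)) = -9 + (2/133 - 11/35) = -9 - 199/665 = -6184/665)
1/(p(m(-12), -278) - 72962) = 1/(-6184/665 - 72962) = 1/(-48525914/665) = -665/48525914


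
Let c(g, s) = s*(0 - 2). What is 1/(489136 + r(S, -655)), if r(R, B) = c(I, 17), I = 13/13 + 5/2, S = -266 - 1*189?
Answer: 1/489102 ≈ 2.0446e-6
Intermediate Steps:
S = -455 (S = -266 - 189 = -455)
I = 7/2 (I = 13*(1/13) + 5*(1/2) = 1 + 5/2 = 7/2 ≈ 3.5000)
c(g, s) = -2*s (c(g, s) = s*(-2) = -2*s)
r(R, B) = -34 (r(R, B) = -2*17 = -34)
1/(489136 + r(S, -655)) = 1/(489136 - 34) = 1/489102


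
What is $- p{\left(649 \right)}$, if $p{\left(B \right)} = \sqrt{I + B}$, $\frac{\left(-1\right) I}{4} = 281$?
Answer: $- 5 i \sqrt{19} \approx - 21.794 i$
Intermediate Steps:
$I = -1124$ ($I = \left(-4\right) 281 = -1124$)
$p{\left(B \right)} = \sqrt{-1124 + B}$
$- p{\left(649 \right)} = - \sqrt{-1124 + 649} = - \sqrt{-475} = - 5 i \sqrt{19}$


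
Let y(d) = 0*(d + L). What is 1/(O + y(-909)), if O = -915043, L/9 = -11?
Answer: -1/915043 ≈ -1.0928e-6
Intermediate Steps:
L = -99 (L = 9*(-11) = -99)
y(d) = 0 (y(d) = 0*(d - 99) = 0*(-99 + d) = 0)
1/(O + y(-909)) = 1/(-915043 + 0) = 1/(-915043) = -1/915043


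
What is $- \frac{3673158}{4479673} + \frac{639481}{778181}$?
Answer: $\frac{6284004115}{3485996414813} \approx 0.0018026$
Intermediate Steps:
$- \frac{3673158}{4479673} + \frac{639481}{778181} = \frac{6284004115}{3485996414813}$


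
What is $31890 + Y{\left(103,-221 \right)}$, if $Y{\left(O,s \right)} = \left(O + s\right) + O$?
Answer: $31875$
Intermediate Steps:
$Y{\left(O,s \right)} = s + 2 O$
$31890 + Y{\left(103,-221 \right)} = 31890 + \left(-221 + 2 \cdot 103\right) = 31890 + \left(-221 + 206\right) = 31890 - 15 = 31875$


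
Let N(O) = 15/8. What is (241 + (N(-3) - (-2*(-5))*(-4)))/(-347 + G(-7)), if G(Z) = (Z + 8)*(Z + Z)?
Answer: -2263/2888 ≈ -0.78359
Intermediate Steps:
N(O) = 15/8 (N(O) = 15*(1/8) = 15/8)
G(Z) = 2*Z*(8 + Z) (G(Z) = (8 + Z)*(2*Z) = 2*Z*(8 + Z))
(241 + (N(-3) - (-2*(-5))*(-4)))/(-347 + G(-7)) = (241 + (15/8 - (-2*(-5))*(-4)))/(-347 + 2*(-7)*(8 - 7)) = (241 + (15/8 - 10*(-4)))/(-347 + 2*(-7)*1) = (241 + (15/8 - 1*(-40)))/(-347 - 14) = (241 + (15/8 + 40))/(-361) = (241 + 335/8)*(-1/361) = (2263/8)*(-1/361) = -2263/2888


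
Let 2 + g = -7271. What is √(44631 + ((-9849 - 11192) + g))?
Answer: 21*√37 ≈ 127.74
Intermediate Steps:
g = -7273 (g = -2 - 7271 = -7273)
√(44631 + ((-9849 - 11192) + g)) = √(44631 + ((-9849 - 11192) - 7273)) = √(44631 + (-21041 - 7273)) = √(44631 - 28314) = √16317 = 21*√37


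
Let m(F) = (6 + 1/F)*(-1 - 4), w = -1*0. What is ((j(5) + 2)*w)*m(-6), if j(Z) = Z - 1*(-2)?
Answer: 0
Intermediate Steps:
w = 0
j(Z) = 2 + Z (j(Z) = Z + 2 = 2 + Z)
m(F) = -30 - 5/F (m(F) = (6 + 1/F)*(-5) = -30 - 5/F)
((j(5) + 2)*w)*m(-6) = (((2 + 5) + 2)*0)*(-30 - 5/(-6)) = ((7 + 2)*0)*(-30 - 5*(-⅙)) = (9*0)*(-30 + ⅚) = 0*(-175/6) = 0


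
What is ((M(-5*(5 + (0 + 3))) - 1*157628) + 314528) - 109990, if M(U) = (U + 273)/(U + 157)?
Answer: 5488703/117 ≈ 46912.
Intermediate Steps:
M(U) = (273 + U)/(157 + U)
((M(-5*(5 + (0 + 3))) - 1*157628) + 314528) - 109990 = (((273 - 5*(5 + (0 + 3)))/(157 - 5*(5 + (0 + 3))) - 1*157628) + 314528) - 109990 = (((273 - 5*(5 + 3))/(157 - 5*(5 + 3)) - 157628) + 314528) - 109990 = (((273 - 5*8)/(157 - 5*8) - 157628) + 314528) - 109990 = (((273 - 40)/(157 - 40) - 157628) + 314528) - 109990 = ((233/117 - 157628) + 314528) - 109990 = (-18442243/117 + 314528) - 109990 = 18357533/117 - 109990 = 5488703/117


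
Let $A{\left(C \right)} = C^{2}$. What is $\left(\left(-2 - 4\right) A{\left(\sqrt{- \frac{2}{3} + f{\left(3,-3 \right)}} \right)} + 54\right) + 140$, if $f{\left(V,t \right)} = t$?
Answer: $216$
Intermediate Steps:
$\left(\left(-2 - 4\right) A{\left(\sqrt{- \frac{2}{3} + f{\left(3,-3 \right)}} \right)} + 54\right) + 140 = \left(\left(-2 - 4\right) \left(\sqrt{- \frac{2}{3} - 3}\right)^{2} + 54\right) + 140 = \left(- 6 \left(\sqrt{\left(-2\right) \frac{1}{3} - 3}\right)^{2} + 54\right) + 140 = \left(- 6 \left(\sqrt{- \frac{2}{3} - 3}\right)^{2} + 54\right) + 140 = \left(- 6 \left(\sqrt{- \frac{11}{3}}\right)^{2} + 54\right) + 140 = \left(- 6 \left(\frac{i \sqrt{33}}{3}\right)^{2} + 54\right) + 140 = \left(\left(-6\right) \left(- \frac{11}{3}\right) + 54\right) + 140 = \left(22 + 54\right) + 140 = 76 + 140 = 216$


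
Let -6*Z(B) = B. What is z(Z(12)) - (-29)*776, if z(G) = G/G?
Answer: 22505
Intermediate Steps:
Z(B) = -B/6
z(G) = 1
z(Z(12)) - (-29)*776 = 1 - (-29)*776 = 1 - 1*(-22504) = 1 + 22504 = 22505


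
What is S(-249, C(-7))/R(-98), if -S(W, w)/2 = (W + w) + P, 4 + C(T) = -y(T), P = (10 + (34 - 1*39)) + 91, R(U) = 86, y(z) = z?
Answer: 150/43 ≈ 3.4884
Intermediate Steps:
P = 96 (P = (10 + (34 - 39)) + 91 = (10 - 5) + 91 = 5 + 91 = 96)
C(T) = -4 - T
S(W, w) = -192 - 2*W - 2*w (S(W, w) = -2*((W + w) + 96) = -2*(96 + W + w) = -192 - 2*W - 2*w)
S(-249, C(-7))/R(-98) = (-192 - 2*(-249) - 2*(-4 - 1*(-7)))/86 = (-192 + 498 - 2*(-4 + 7))*(1/86) = (-192 + 498 - 2*3)*(1/86) = (-192 + 498 - 6)*(1/86) = 300*(1/86) = 150/43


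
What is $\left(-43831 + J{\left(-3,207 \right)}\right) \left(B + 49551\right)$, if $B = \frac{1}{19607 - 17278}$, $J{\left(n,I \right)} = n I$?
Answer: $- \frac{5129951054560}{2329} \approx -2.2026 \cdot 10^{9}$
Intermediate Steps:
$J{\left(n,I \right)} = I n$
$B = \frac{1}{2329} \approx 0.00042937$
$\left(-43831 + J{\left(-3,207 \right)}\right) \left(B + 49551\right) = \left(-43831 + 207 \left(-3\right)\right) \left(\frac{1}{2329} + 49551\right) = \left(-43831 - 621\right) \frac{115404280}{2329} = \left(-44452\right) \frac{115404280}{2329} = - \frac{5129951054560}{2329}$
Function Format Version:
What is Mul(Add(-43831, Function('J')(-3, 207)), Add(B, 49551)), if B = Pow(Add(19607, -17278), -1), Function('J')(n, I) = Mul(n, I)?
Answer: Rational(-5129951054560, 2329) ≈ -2.2026e+9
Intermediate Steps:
Function('J')(n, I) = Mul(I, n)
B = Rational(1, 2329) (B = Pow(2329, -1) = Rational(1, 2329) ≈ 0.00042937)
Mul(Add(-43831, Function('J')(-3, 207)), Add(B, 49551)) = Mul(Add(-43831, Mul(207, -3)), Add(Rational(1, 2329), 49551)) = Mul(Add(-43831, -621), Rational(115404280, 2329)) = Mul(-44452, Rational(115404280, 2329)) = Rational(-5129951054560, 2329)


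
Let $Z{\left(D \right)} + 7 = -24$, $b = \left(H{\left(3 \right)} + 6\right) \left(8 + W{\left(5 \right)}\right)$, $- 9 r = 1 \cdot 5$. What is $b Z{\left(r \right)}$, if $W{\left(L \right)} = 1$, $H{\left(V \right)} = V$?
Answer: $-2511$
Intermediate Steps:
$r = - \frac{5}{9}$ ($r = - \frac{1 \cdot 5}{9} = \left(- \frac{1}{9}\right) 5 = - \frac{5}{9} \approx -0.55556$)
$b = 81$ ($b = \left(3 + 6\right) \left(8 + 1\right) = 9 \cdot 9 = 81$)
$Z{\left(D \right)} = -31$ ($Z{\left(D \right)} = -7 - 24 = -31$)
$b Z{\left(r \right)} = 81 \left(-31\right) = -2511$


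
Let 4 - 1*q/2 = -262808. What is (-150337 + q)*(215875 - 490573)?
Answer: -103090588326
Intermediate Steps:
q = 525624 (q = 8 - 2*(-262808) = 8 + 525616 = 525624)
(-150337 + q)*(215875 - 490573) = (-150337 + 525624)*(215875 - 490573) = 375287*(-274698) = -103090588326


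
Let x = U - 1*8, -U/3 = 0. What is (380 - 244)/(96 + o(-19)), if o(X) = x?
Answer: 17/11 ≈ 1.5455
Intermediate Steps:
U = 0 (U = -3*0 = 0)
x = -8 (x = 0 - 1*8 = 0 - 8 = -8)
o(X) = -8
(380 - 244)/(96 + o(-19)) = (380 - 244)/(96 - 8) = 136/88 = 136*(1/88) = 17/11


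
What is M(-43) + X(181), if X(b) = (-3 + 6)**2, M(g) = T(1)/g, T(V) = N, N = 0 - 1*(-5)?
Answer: 382/43 ≈ 8.8837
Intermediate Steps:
N = 5 (N = 0 + 5 = 5)
T(V) = 5
M(g) = 5/g
X(b) = 9 (X(b) = 3**2 = 9)
M(-43) + X(181) = 5/(-43) + 9 = 5*(-1/43) + 9 = -5/43 + 9 = 382/43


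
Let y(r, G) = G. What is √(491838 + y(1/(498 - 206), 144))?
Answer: √491982 ≈ 701.41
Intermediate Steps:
√(491838 + y(1/(498 - 206), 144)) = √(491838 + 144) = √491982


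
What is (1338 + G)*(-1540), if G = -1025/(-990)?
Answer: -18559030/9 ≈ -2.0621e+6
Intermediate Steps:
G = 205/198 (G = -1025*(-1/990) = 205/198 ≈ 1.0354)
(1338 + G)*(-1540) = (1338 + 205/198)*(-1540) = (265129/198)*(-1540) = -18559030/9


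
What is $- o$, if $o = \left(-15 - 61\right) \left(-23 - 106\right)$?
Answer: $-9804$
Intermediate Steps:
$o = 9804$ ($o = \left(-15 - 61\right) \left(-129\right) = \left(-76\right) \left(-129\right) = 9804$)
$- o = \left(-1\right) 9804 = -9804$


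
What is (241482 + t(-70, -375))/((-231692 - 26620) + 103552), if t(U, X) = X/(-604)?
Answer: -145855503/93475040 ≈ -1.5604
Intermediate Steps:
t(U, X) = -X/604 (t(U, X) = X*(-1/604) = -X/604)
(241482 + t(-70, -375))/((-231692 - 26620) + 103552) = (241482 - 1/604*(-375))/((-231692 - 26620) + 103552) = (241482 + 375/604)/(-258312 + 103552) = (145855503/604)/(-154760) = (145855503/604)*(-1/154760) = -145855503/93475040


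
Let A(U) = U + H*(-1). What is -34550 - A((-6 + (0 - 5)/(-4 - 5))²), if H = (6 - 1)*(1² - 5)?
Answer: -2802571/81 ≈ -34600.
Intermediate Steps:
H = -20 (H = 5*(1 - 5) = 5*(-4) = -20)
A(U) = 20 + U (A(U) = U - 20*(-1) = U + 20 = 20 + U)
-34550 - A((-6 + (0 - 5)/(-4 - 5))²) = -34550 - (20 + (-6 + (0 - 5)/(-4 - 5))²) = -34550 - (20 + (-6 - 5/(-9))²) = -34550 - (20 + (-6 - 5*(-⅑))²) = -34550 - (20 + (-6 + 5/9)²) = -34550 - (20 + (-49/9)²) = -34550 - (20 + 2401/81) = -34550 - 1*4021/81 = -34550 - 4021/81 = -2802571/81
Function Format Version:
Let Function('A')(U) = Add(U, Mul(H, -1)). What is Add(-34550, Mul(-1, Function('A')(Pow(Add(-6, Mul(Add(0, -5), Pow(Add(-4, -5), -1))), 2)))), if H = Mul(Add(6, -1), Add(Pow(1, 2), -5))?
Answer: Rational(-2802571, 81) ≈ -34600.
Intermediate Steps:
H = -20 (H = Mul(5, Add(1, -5)) = Mul(5, -4) = -20)
Function('A')(U) = Add(20, U) (Function('A')(U) = Add(U, Mul(-20, -1)) = Add(U, 20) = Add(20, U))
Add(-34550, Mul(-1, Function('A')(Pow(Add(-6, Mul(Add(0, -5), Pow(Add(-4, -5), -1))), 2)))) = Add(-34550, Mul(-1, Add(20, Pow(Add(-6, Mul(Add(0, -5), Pow(Add(-4, -5), -1))), 2)))) = Add(-34550, Mul(-1, Add(20, Pow(Add(-6, Mul(-5, Pow(-9, -1))), 2)))) = Add(-34550, Mul(-1, Add(20, Pow(Add(-6, Mul(-5, Rational(-1, 9))), 2)))) = Add(-34550, Mul(-1, Add(20, Pow(Add(-6, Rational(5, 9)), 2)))) = Add(-34550, Mul(-1, Add(20, Pow(Rational(-49, 9), 2)))) = Add(-34550, Mul(-1, Add(20, Rational(2401, 81)))) = Add(-34550, Mul(-1, Rational(4021, 81))) = Add(-34550, Rational(-4021, 81)) = Rational(-2802571, 81)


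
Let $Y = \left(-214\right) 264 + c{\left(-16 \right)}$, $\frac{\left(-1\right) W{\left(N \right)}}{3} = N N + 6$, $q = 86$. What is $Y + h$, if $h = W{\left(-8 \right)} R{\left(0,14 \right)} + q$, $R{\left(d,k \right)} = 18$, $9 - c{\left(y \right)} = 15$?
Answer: $-60196$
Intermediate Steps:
$c{\left(y \right)} = -6$ ($c{\left(y \right)} = 9 - 15 = -6$)
$W{\left(N \right)} = -18 - 3 N^{2}$ ($W{\left(N \right)} = - 3 \left(N N + 6\right) = - 3 \left(N^{2} + 6\right) = - 3 \left(6 + N^{2}\right) = -18 - 3 N^{2}$)
$Y = -56502$ ($Y = \left(-214\right) 264 - 6 = -56496 - 6 = -56502$)
$h = -3694$ ($h = \left(-18 - 3 \left(-8\right)^{2}\right) 18 + 86 = \left(-18 - 192\right) 18 + 86 = \left(-210\right) 18 + 86 = -3780 + 86 = -3694$)
$Y + h = -56502 - 3694 = -60196$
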